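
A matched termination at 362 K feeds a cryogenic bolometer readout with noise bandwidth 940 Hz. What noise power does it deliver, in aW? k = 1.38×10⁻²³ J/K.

P_n = kTB = 1.38×10⁻²³ × 362 × 9.40×10² = 4.70×10⁻¹⁸ W = 4.70 aW

4.70 aW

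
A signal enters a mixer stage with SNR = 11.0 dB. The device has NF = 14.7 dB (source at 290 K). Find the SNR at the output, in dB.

−3.7 dB

By definition F = SNR_in/SNR_out, so in dB: SNR_out = SNR_in − NF
SNR_out = 11.0 − 14.7 = −3.7 dB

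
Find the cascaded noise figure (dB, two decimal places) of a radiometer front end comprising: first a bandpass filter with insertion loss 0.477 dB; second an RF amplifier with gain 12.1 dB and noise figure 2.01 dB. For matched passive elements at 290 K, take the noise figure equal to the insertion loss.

2.49 dB

Convert to linear (a loss of L dB is a gain of −L dB): F_i = 10^(NF_i/10), G_i = 10^(G_i,dB/10)
  Stage 1: F_1 = 10^(0.477/10) = 1.116, G_1 = 10^(−0.477/10) = 0.8960
  Stage 2: F_2 = 10^(2.01/10) = 1.589, G_2 = 10^(12.1/10) = 16.22
Friis cascade:
  F = 1.116 + (1.589 − 1)/0.8960 = 1.773
NF = 10 log₁₀(1.773) = 2.49 dB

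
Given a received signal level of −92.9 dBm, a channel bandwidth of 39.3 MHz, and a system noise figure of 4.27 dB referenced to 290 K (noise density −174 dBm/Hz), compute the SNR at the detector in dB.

0.9 dB

Noise floor: N = −174 + 10 log₁₀(B) + NF
10 log₁₀(3.93×10⁷) = 75.94 dB
N = −174 + 75.94 + 4.27 = −93.79 dBm
SNR = P_sig − N = −92.9 − (−93.79) = 0.89 dB → 0.9 dB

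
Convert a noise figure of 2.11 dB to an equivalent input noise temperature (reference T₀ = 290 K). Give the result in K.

F = 10^(2.11/10) = 1.62555
T_e = (F − 1)·T₀ = (1.62555 − 1) × 290 = 181 K

181 K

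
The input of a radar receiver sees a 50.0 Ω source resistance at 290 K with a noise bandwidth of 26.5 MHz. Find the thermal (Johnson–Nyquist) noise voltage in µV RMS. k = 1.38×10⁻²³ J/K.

4.61 µV

V_n = √(4kTRB)
4kTRB = 4 × 1.38×10⁻²³ × 290 × 5.00×10¹ × 2.65×10⁷ = 2.12×10⁻¹¹ V²
V_n = √(2.12×10⁻¹¹) = 4.61×10⁻⁶ V = 4.61 µV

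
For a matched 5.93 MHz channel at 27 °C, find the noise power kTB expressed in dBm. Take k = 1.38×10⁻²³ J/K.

T = 27 °C + 273.15 = 300.15 K
P_n = kTB = 1.38×10⁻²³ × 300.15 × 5.93×10⁶ = 2.46×10⁻¹⁴ W
In dBm: 10 log₁₀(2.46×10⁻¹⁴ / 10⁻³) = −106.1 dBm

−106.1 dBm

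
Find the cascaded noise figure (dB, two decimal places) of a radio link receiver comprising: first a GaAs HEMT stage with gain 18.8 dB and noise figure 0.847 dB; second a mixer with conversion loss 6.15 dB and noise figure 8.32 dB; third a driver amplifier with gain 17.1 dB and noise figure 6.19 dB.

1.65 dB

Convert to linear (a loss of L dB is a gain of −L dB): F_i = 10^(NF_i/10), G_i = 10^(G_i,dB/10)
  Stage 1: F_1 = 10^(0.847/10) = 1.215, G_1 = 10^(18.8/10) = 75.86
  Stage 2: F_2 = 10^(8.32/10) = 6.792, G_2 = 10^(−6.15/10) = 0.2427
  Stage 3: F_3 = 10^(6.19/10) = 4.159, G_3 = 10^(17.1/10) = 51.29
Friis cascade:
  F = 1.215 + (6.792 − 1)/75.86 + (4.159 − 1)/18.41 = 1.463
NF = 10 log₁₀(1.463) = 1.65 dB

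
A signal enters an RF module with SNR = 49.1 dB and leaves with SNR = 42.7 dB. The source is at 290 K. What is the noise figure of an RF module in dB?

NF (dB) = SNR_in(dB) − SNR_out(dB) when the source is at T₀
NF = 49.1 − 42.7 = 6.4 dB

6.4 dB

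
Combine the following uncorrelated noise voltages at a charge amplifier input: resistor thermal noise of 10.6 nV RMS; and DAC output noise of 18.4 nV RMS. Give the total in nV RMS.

Uncorrelated sources add in power (mean-square): V_tot = √(ΣV_i²)
V_tot = √[(1.06×10⁻⁸)² + (1.84×10⁻⁸)²] = 2.12×10⁻⁸ V = 21.2 nV

21.2 nV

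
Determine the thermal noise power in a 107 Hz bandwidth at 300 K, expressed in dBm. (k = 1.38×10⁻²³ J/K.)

−153.5 dBm

P_n = kTB = 1.38×10⁻²³ × 300 × 1.07×10² = 4.43×10⁻¹⁹ W
In dBm: 10 log₁₀(4.43×10⁻¹⁹ / 10⁻³) = −153.5 dBm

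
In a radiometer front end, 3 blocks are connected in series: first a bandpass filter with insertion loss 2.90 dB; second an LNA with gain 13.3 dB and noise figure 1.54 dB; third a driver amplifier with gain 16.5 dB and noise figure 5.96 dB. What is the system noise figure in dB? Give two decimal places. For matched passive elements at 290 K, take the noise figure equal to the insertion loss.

Convert to linear (a loss of L dB is a gain of −L dB): F_i = 10^(NF_i/10), G_i = 10^(G_i,dB/10)
  Stage 1: F_1 = 10^(2.90/10) = 1.950, G_1 = 10^(−2.90/10) = 0.5129
  Stage 2: F_2 = 10^(1.54/10) = 1.426, G_2 = 10^(13.3/10) = 21.38
  Stage 3: F_3 = 10^(5.96/10) = 3.945, G_3 = 10^(16.5/10) = 44.67
Friis cascade:
  F = 1.950 + (1.426 − 1)/0.5129 + (3.945 − 1)/10.96 = 3.048
NF = 10 log₁₀(3.048) = 4.84 dB

4.84 dB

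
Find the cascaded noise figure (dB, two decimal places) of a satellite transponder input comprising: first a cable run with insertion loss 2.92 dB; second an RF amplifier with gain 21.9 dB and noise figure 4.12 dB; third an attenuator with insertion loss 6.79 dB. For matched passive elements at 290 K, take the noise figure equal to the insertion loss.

Convert to linear (a loss of L dB is a gain of −L dB): F_i = 10^(NF_i/10), G_i = 10^(G_i,dB/10)
  Stage 1: F_1 = 10^(2.92/10) = 1.959, G_1 = 10^(−2.92/10) = 0.5105
  Stage 2: F_2 = 10^(4.12/10) = 2.582, G_2 = 10^(21.9/10) = 154.9
  Stage 3: F_3 = 10^(6.79/10) = 4.775, G_3 = 10^(−6.79/10) = 0.2094
Friis cascade:
  F = 1.959 + (2.582 − 1)/0.5105 + (4.775 − 1)/79.07 = 5.106
NF = 10 log₁₀(5.106) = 7.08 dB

7.08 dB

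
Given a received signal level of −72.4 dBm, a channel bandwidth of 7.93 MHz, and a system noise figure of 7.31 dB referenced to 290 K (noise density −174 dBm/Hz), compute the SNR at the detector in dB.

Noise floor: N = −174 + 10 log₁₀(B) + NF
10 log₁₀(7.93×10⁶) = 68.99 dB
N = −174 + 68.99 + 7.31 = −97.70 dBm
SNR = P_sig − N = −72.4 − (−97.70) = 25.30 dB → 25.3 dB

25.3 dB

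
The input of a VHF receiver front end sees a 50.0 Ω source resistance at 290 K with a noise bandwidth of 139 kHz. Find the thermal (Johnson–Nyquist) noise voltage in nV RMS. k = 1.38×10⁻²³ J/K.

V_n = √(4kTRB)
4kTRB = 4 × 1.38×10⁻²³ × 290 × 5.00×10¹ × 1.39×10⁵ = 1.11×10⁻¹³ V²
V_n = √(1.11×10⁻¹³) = 3.34×10⁻⁷ V = 334 nV

334 nV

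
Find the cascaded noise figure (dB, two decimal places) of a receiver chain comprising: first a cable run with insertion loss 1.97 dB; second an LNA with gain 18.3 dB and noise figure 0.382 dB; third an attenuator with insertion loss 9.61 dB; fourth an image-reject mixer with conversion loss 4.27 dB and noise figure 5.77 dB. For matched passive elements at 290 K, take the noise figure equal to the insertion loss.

3.98 dB

Convert to linear (a loss of L dB is a gain of −L dB): F_i = 10^(NF_i/10), G_i = 10^(G_i,dB/10)
  Stage 1: F_1 = 10^(1.97/10) = 1.574, G_1 = 10^(−1.97/10) = 0.6353
  Stage 2: F_2 = 10^(0.382/10) = 1.092, G_2 = 10^(18.3/10) = 67.61
  Stage 3: F_3 = 10^(9.61/10) = 9.141, G_3 = 10^(−9.61/10) = 0.1094
  Stage 4: F_4 = 10^(5.77/10) = 3.776, G_4 = 10^(−4.27/10) = 0.3741
Friis cascade:
  F = 1.574 + (1.092 − 1)/0.6353 + (9.141 − 1)/42.95 + (3.776 − 1)/4.699 = 2.499
NF = 10 log₁₀(2.499) = 3.98 dB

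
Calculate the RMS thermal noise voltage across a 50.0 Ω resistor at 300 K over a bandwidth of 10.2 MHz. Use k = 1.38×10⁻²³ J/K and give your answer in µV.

2.91 µV

V_n = √(4kTRB)
4kTRB = 4 × 1.38×10⁻²³ × 300 × 5.00×10¹ × 1.02×10⁷ = 8.45×10⁻¹² V²
V_n = √(8.45×10⁻¹²) = 2.91×10⁻⁶ V = 2.91 µV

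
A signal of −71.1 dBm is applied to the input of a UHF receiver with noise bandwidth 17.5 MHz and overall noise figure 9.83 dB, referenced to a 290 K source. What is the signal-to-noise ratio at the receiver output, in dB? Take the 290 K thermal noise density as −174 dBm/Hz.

Noise floor: N = −174 + 10 log₁₀(B) + NF
10 log₁₀(1.75×10⁷) = 72.43 dB
N = −174 + 72.43 + 9.83 = −91.74 dBm
SNR = P_sig − N = −71.1 − (−91.74) = 20.64 dB → 20.6 dB

20.6 dB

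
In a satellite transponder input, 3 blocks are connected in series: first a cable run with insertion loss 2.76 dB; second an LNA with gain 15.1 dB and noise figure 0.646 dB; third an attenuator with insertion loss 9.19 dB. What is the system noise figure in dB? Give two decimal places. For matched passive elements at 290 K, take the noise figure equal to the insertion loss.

4.18 dB

Convert to linear (a loss of L dB is a gain of −L dB): F_i = 10^(NF_i/10), G_i = 10^(G_i,dB/10)
  Stage 1: F_1 = 10^(2.76/10) = 1.888, G_1 = 10^(−2.76/10) = 0.5297
  Stage 2: F_2 = 10^(0.646/10) = 1.160, G_2 = 10^(15.1/10) = 32.36
  Stage 3: F_3 = 10^(9.19/10) = 8.299, G_3 = 10^(−9.19/10) = 0.1205
Friis cascade:
  F = 1.888 + (1.160 − 1)/0.5297 + (8.299 − 1)/17.14 = 2.617
NF = 10 log₁₀(2.617) = 4.18 dB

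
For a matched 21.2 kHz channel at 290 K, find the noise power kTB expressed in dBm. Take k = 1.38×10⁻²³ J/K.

P_n = kTB = 1.38×10⁻²³ × 290 × 2.12×10⁴ = 8.48×10⁻¹⁷ W
In dBm: 10 log₁₀(8.48×10⁻¹⁷ / 10⁻³) = −130.7 dBm

−130.7 dBm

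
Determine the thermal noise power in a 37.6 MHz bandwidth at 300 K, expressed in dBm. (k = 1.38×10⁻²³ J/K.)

−98.1 dBm

P_n = kTB = 1.38×10⁻²³ × 300 × 3.76×10⁷ = 1.56×10⁻¹³ W
In dBm: 10 log₁₀(1.56×10⁻¹³ / 10⁻³) = −98.1 dBm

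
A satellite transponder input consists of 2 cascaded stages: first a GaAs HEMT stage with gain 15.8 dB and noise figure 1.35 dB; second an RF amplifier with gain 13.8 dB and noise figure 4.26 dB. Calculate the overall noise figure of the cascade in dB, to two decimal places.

Convert to linear (a loss of L dB is a gain of −L dB): F_i = 10^(NF_i/10), G_i = 10^(G_i,dB/10)
  Stage 1: F_1 = 10^(1.35/10) = 1.365, G_1 = 10^(15.8/10) = 38.02
  Stage 2: F_2 = 10^(4.26/10) = 2.667, G_2 = 10^(13.8/10) = 23.99
Friis cascade:
  F = 1.365 + (2.667 − 1)/38.02 = 1.408
NF = 10 log₁₀(1.408) = 1.49 dB

1.49 dB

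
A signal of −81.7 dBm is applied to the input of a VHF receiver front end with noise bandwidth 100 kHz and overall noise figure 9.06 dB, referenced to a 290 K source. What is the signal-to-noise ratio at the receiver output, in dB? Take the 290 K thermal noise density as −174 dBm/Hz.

33.2 dB

Noise floor: N = −174 + 10 log₁₀(B) + NF
10 log₁₀(1.00×10⁵) = 50 dB
N = −174 + 50 + 9.06 = −114.94 dBm
SNR = P_sig − N = −81.7 − (−114.94) = 33.24 dB → 33.2 dB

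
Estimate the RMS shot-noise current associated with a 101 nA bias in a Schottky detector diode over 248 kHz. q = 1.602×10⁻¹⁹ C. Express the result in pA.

I_n = √(2qI·B)
2qI·B = 2 × 1.602×10⁻¹⁹ × 1.01×10⁻⁷ × 2.48×10⁵ = 8.03×10⁻²¹ A²
I_n = √(8.03×10⁻²¹) = 8.96×10⁻¹¹ A = 89.6 pA

89.6 pA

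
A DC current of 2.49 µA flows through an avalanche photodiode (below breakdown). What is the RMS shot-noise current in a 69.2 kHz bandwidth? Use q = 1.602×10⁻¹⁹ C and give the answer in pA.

I_n = √(2qI·B)
2qI·B = 2 × 1.602×10⁻¹⁹ × 2.49×10⁻⁶ × 6.92×10⁴ = 5.52×10⁻²⁰ A²
I_n = √(5.52×10⁻²⁰) = 2.35×10⁻¹⁰ A = 235 pA

235 pA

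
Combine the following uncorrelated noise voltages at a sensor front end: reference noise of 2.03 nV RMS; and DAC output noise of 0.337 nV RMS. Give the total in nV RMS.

Uncorrelated sources add in power (mean-square): V_tot = √(ΣV_i²)
V_tot = √[(2.03×10⁻⁹)² + (3.37×10⁻¹⁰)²] = 2.06×10⁻⁹ V = 2.06 nV

2.06 nV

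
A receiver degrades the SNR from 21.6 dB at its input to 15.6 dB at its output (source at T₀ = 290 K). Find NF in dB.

NF (dB) = SNR_in(dB) − SNR_out(dB) when the source is at T₀
NF = 21.6 − 15.6 = 6.0 dB

6.0 dB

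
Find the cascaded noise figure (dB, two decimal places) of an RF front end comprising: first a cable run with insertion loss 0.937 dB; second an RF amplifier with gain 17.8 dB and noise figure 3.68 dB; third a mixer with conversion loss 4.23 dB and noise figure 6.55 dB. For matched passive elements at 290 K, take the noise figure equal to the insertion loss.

4.72 dB

Convert to linear (a loss of L dB is a gain of −L dB): F_i = 10^(NF_i/10), G_i = 10^(G_i,dB/10)
  Stage 1: F_1 = 10^(0.937/10) = 1.241, G_1 = 10^(−0.937/10) = 0.8059
  Stage 2: F_2 = 10^(3.68/10) = 2.333, G_2 = 10^(17.8/10) = 60.26
  Stage 3: F_3 = 10^(6.55/10) = 4.519, G_3 = 10^(−4.23/10) = 0.3776
Friis cascade:
  F = 1.241 + (2.333 − 1)/0.8059 + (4.519 − 1)/48.56 = 2.968
NF = 10 log₁₀(2.968) = 4.72 dB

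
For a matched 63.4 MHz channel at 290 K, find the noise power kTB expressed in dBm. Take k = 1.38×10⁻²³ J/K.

−96.0 dBm

P_n = kTB = 1.38×10⁻²³ × 290 × 6.34×10⁷ = 2.54×10⁻¹³ W
In dBm: 10 log₁₀(2.54×10⁻¹³ / 10⁻³) = −96.0 dBm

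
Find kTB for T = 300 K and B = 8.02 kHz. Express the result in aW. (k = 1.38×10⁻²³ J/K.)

33.2 aW

P_n = kTB = 1.38×10⁻²³ × 300 × 8.02×10³ = 3.32×10⁻¹⁷ W = 33.2 aW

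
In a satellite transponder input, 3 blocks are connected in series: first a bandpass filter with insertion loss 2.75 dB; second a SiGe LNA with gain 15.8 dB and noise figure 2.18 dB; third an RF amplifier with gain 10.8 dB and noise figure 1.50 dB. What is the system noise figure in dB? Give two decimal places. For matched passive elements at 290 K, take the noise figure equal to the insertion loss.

Convert to linear (a loss of L dB is a gain of −L dB): F_i = 10^(NF_i/10), G_i = 10^(G_i,dB/10)
  Stage 1: F_1 = 10^(2.75/10) = 1.884, G_1 = 10^(−2.75/10) = 0.5309
  Stage 2: F_2 = 10^(2.18/10) = 1.652, G_2 = 10^(15.8/10) = 38.02
  Stage 3: F_3 = 10^(1.50/10) = 1.413, G_3 = 10^(10.8/10) = 12.02
Friis cascade:
  F = 1.884 + (1.652 − 1)/0.5309 + (1.413 − 1)/20.18 = 3.132
NF = 10 log₁₀(3.132) = 4.96 dB

4.96 dB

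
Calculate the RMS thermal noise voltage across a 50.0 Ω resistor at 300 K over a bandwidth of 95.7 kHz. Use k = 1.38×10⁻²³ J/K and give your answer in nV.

281 nV

V_n = √(4kTRB)
4kTRB = 4 × 1.38×10⁻²³ × 300 × 5.00×10¹ × 9.57×10⁴ = 7.92×10⁻¹⁴ V²
V_n = √(7.92×10⁻¹⁴) = 2.81×10⁻⁷ V = 281 nV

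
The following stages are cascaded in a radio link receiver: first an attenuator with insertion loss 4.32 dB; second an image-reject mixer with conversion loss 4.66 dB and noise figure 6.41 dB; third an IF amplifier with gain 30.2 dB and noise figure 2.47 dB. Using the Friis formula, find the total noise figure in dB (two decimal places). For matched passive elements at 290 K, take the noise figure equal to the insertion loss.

Convert to linear (a loss of L dB is a gain of −L dB): F_i = 10^(NF_i/10), G_i = 10^(G_i,dB/10)
  Stage 1: F_1 = 10^(4.32/10) = 2.704, G_1 = 10^(−4.32/10) = 0.3698
  Stage 2: F_2 = 10^(6.41/10) = 4.375, G_2 = 10^(−4.66/10) = 0.3420
  Stage 3: F_3 = 10^(2.47/10) = 1.766, G_3 = 10^(30.2/10) = 1047
Friis cascade:
  F = 2.704 + (4.375 − 1)/0.3698 + (1.766 − 1)/0.1265 = 17.89
NF = 10 log₁₀(17.89) = 12.53 dB

12.53 dB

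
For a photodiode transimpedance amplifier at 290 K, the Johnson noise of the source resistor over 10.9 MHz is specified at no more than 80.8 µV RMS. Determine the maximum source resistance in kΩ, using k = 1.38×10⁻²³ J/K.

37.4 kΩ

Johnson–Nyquist: V_n = √(4kTRB) ⇒ R = V_n² / (4kTB)
4kTB = 4 × 1.38×10⁻²³ × 290 × 1.09×10⁷ = 1.74×10⁻¹³
R = (8.08×10⁻⁵)² / 1.74×10⁻¹³ = 3.74×10⁴ Ω = 37.4 kΩ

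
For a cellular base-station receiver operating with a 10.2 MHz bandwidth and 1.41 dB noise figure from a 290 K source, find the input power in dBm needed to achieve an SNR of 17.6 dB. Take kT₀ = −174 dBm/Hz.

Sensitivity = −174 + 10 log₁₀(B) + NF + SNR_min
= −174 + 70.09 + 1.41 + 17.6
= −84.90 dBm → −84.9 dBm

−84.9 dBm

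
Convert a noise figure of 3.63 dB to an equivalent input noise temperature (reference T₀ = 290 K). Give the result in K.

379 K

F = 10^(3.63/10) = 2.30675
T_e = (F − 1)·T₀ = (2.30675 − 1) × 290 = 379 K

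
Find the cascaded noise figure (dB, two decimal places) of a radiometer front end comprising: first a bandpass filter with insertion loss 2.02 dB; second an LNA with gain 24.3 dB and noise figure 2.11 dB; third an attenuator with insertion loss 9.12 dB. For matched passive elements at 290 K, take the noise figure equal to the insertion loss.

Convert to linear (a loss of L dB is a gain of −L dB): F_i = 10^(NF_i/10), G_i = 10^(G_i,dB/10)
  Stage 1: F_1 = 10^(2.02/10) = 1.592, G_1 = 10^(−2.02/10) = 0.6281
  Stage 2: F_2 = 10^(2.11/10) = 1.626, G_2 = 10^(24.3/10) = 269.2
  Stage 3: F_3 = 10^(9.12/10) = 8.166, G_3 = 10^(−9.12/10) = 0.1225
Friis cascade:
  F = 1.592 + (1.626 − 1)/0.6281 + (8.166 − 1)/169.0 = 2.631
NF = 10 log₁₀(2.631) = 4.20 dB

4.20 dB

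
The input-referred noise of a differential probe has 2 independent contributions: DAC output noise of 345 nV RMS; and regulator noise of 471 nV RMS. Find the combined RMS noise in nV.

Uncorrelated sources add in power (mean-square): V_tot = √(ΣV_i²)
V_tot = √[(3.45×10⁻⁷)² + (4.71×10⁻⁷)²] = 5.84×10⁻⁷ V = 584 nV

584 nV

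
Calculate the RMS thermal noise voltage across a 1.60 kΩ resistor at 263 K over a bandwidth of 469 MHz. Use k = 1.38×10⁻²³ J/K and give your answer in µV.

104 µV

V_n = √(4kTRB)
4kTRB = 4 × 1.38×10⁻²³ × 263 × 1.60×10³ × 4.69×10⁸ = 1.09×10⁻⁸ V²
V_n = √(1.09×10⁻⁸) = 1.04×10⁻⁴ V = 104 µV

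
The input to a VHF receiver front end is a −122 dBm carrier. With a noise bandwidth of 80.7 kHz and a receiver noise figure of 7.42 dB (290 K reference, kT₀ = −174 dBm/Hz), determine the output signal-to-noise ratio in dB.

Noise floor: N = −174 + 10 log₁₀(B) + NF
10 log₁₀(8.07×10⁴) = 49.07 dB
N = −174 + 49.07 + 7.42 = −117.51 dBm
SNR = P_sig − N = −122 − (−117.51) = −4.49 dB → −4.5 dB

−4.5 dB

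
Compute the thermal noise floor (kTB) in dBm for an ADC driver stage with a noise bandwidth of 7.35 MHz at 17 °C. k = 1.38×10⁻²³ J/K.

−105.3 dBm

T = 17 °C + 273.15 = 290.15 K
P_n = kTB = 1.38×10⁻²³ × 290.15 × 7.35×10⁶ = 2.94×10⁻¹⁴ W
In dBm: 10 log₁₀(2.94×10⁻¹⁴ / 10⁻³) = −105.3 dBm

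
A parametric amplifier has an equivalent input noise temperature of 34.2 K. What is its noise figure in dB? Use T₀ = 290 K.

0.484 dB

F = 1 + T_e/T₀ = 1 + 34.2/290 = 1.11793
NF = 10 log₁₀(1.11793) = 0.484 dB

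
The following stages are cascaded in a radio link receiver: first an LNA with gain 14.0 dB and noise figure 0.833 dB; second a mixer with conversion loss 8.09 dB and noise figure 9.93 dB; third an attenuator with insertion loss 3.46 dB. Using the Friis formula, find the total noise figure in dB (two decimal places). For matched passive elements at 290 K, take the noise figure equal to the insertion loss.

Convert to linear (a loss of L dB is a gain of −L dB): F_i = 10^(NF_i/10), G_i = 10^(G_i,dB/10)
  Stage 1: F_1 = 10^(0.833/10) = 1.211, G_1 = 10^(14.0/10) = 25.12
  Stage 2: F_2 = 10^(9.93/10) = 9.840, G_2 = 10^(−8.09/10) = 0.1552
  Stage 3: F_3 = 10^(3.46/10) = 2.218, G_3 = 10^(−3.46/10) = 0.4508
Friis cascade:
  F = 1.211 + (9.840 − 1)/25.12 + (2.218 − 1)/3.899 = 1.876
NF = 10 log₁₀(1.876) = 2.73 dB

2.73 dB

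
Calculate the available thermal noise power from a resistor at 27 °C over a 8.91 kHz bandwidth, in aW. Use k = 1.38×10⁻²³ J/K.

36.9 aW

T = 27 °C + 273.15 = 300.15 K
P_n = kTB = 1.38×10⁻²³ × 300.15 × 8.91×10³ = 3.69×10⁻¹⁷ W = 36.9 aW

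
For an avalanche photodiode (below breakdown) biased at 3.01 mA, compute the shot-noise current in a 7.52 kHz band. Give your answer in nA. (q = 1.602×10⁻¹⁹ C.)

I_n = √(2qI·B)
2qI·B = 2 × 1.602×10⁻¹⁹ × 3.01×10⁻³ × 7.52×10³ = 7.25×10⁻¹⁸ A²
I_n = √(7.25×10⁻¹⁸) = 2.69×10⁻⁹ A = 2.69 nA

2.69 nA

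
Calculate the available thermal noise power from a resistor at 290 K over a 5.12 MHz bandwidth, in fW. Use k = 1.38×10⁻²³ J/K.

P_n = kTB = 1.38×10⁻²³ × 290 × 5.12×10⁶ = 2.05×10⁻¹⁴ W = 20.5 fW

20.5 fW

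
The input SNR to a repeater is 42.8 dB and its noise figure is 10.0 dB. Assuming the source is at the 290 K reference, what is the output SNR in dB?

By definition F = SNR_in/SNR_out, so in dB: SNR_out = SNR_in − NF
SNR_out = 42.8 − 10.0 = 32.8 dB

32.8 dB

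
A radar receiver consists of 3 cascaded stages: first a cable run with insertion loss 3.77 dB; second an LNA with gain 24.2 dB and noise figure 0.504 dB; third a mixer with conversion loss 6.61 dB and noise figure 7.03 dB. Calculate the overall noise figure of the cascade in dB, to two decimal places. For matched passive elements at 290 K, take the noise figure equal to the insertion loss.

4.33 dB

Convert to linear (a loss of L dB is a gain of −L dB): F_i = 10^(NF_i/10), G_i = 10^(G_i,dB/10)
  Stage 1: F_1 = 10^(3.77/10) = 2.382, G_1 = 10^(−3.77/10) = 0.4198
  Stage 2: F_2 = 10^(0.504/10) = 1.123, G_2 = 10^(24.2/10) = 263.0
  Stage 3: F_3 = 10^(7.03/10) = 5.047, G_3 = 10^(−6.61/10) = 0.2183
Friis cascade:
  F = 2.382 + (1.123 − 1)/0.4198 + (5.047 − 1)/110.4 = 2.712
NF = 10 log₁₀(2.712) = 4.33 dB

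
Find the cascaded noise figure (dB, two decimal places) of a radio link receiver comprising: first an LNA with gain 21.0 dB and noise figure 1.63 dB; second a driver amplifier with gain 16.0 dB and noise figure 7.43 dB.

1.74 dB

Convert to linear (a loss of L dB is a gain of −L dB): F_i = 10^(NF_i/10), G_i = 10^(G_i,dB/10)
  Stage 1: F_1 = 10^(1.63/10) = 1.455, G_1 = 10^(21.0/10) = 125.9
  Stage 2: F_2 = 10^(7.43/10) = 5.534, G_2 = 10^(16.0/10) = 39.81
Friis cascade:
  F = 1.455 + (5.534 − 1)/125.9 = 1.491
NF = 10 log₁₀(1.491) = 1.74 dB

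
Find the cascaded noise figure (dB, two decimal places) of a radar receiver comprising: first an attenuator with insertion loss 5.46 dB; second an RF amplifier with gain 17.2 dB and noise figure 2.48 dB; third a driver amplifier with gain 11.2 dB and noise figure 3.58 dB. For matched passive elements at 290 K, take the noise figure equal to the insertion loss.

8.00 dB

Convert to linear (a loss of L dB is a gain of −L dB): F_i = 10^(NF_i/10), G_i = 10^(G_i,dB/10)
  Stage 1: F_1 = 10^(5.46/10) = 3.516, G_1 = 10^(−5.46/10) = 0.2844
  Stage 2: F_2 = 10^(2.48/10) = 1.770, G_2 = 10^(17.2/10) = 52.48
  Stage 3: F_3 = 10^(3.58/10) = 2.280, G_3 = 10^(11.2/10) = 13.18
Friis cascade:
  F = 3.516 + (1.770 − 1)/0.2844 + (2.280 − 1)/14.93 = 6.309
NF = 10 log₁₀(6.309) = 8.00 dB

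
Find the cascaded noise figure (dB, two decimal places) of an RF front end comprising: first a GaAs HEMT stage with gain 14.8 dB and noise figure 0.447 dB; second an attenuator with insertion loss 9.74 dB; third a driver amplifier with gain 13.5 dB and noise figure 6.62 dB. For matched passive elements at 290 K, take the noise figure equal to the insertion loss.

Convert to linear (a loss of L dB is a gain of −L dB): F_i = 10^(NF_i/10), G_i = 10^(G_i,dB/10)
  Stage 1: F_1 = 10^(0.447/10) = 1.108, G_1 = 10^(14.8/10) = 30.20
  Stage 2: F_2 = 10^(9.74/10) = 9.419, G_2 = 10^(−9.74/10) = 0.1062
  Stage 3: F_3 = 10^(6.62/10) = 4.592, G_3 = 10^(13.5/10) = 22.39
Friis cascade:
  F = 1.108 + (9.419 − 1)/30.20 + (4.592 − 1)/3.206 = 2.507
NF = 10 log₁₀(2.507) = 3.99 dB

3.99 dB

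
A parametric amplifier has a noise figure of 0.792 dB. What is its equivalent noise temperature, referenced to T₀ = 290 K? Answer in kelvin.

58.0 K

F = 10^(0.792/10) = 1.20005
T_e = (F − 1)·T₀ = (1.20005 − 1) × 290 = 58.0 K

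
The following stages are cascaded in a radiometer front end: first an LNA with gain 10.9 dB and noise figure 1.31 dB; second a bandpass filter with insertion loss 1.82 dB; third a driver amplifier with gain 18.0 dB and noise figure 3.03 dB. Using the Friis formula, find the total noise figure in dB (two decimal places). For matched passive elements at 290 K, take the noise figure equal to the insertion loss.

1.82 dB

Convert to linear (a loss of L dB is a gain of −L dB): F_i = 10^(NF_i/10), G_i = 10^(G_i,dB/10)
  Stage 1: F_1 = 10^(1.31/10) = 1.352, G_1 = 10^(10.9/10) = 12.30
  Stage 2: F_2 = 10^(1.82/10) = 1.521, G_2 = 10^(−1.82/10) = 0.6577
  Stage 3: F_3 = 10^(3.03/10) = 2.009, G_3 = 10^(18.0/10) = 63.10
Friis cascade:
  F = 1.352 + (1.521 − 1)/12.30 + (2.009 − 1)/8.091 = 1.519
NF = 10 log₁₀(1.519) = 1.82 dB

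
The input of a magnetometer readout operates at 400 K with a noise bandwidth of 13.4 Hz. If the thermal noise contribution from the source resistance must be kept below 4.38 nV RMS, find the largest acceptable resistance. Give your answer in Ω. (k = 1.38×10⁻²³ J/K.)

64.8 Ω

Johnson–Nyquist: V_n = √(4kTRB) ⇒ R = V_n² / (4kTB)
4kTB = 4 × 1.38×10⁻²³ × 400 × 1.34×10¹ = 2.96×10⁻¹⁹
R = (4.38×10⁻⁹)² / 2.96×10⁻¹⁹ = 6.48×10¹ Ω = 64.8 Ω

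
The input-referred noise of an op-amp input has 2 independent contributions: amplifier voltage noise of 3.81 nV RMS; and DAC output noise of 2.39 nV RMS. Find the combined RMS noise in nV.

4.50 nV

Uncorrelated sources add in power (mean-square): V_tot = √(ΣV_i²)
V_tot = √[(3.81×10⁻⁹)² + (2.39×10⁻⁹)²] = 4.50×10⁻⁹ V = 4.50 nV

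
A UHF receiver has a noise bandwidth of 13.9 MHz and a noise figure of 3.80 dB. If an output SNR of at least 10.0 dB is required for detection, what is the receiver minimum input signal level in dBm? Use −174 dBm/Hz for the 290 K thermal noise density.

Sensitivity = −174 + 10 log₁₀(B) + NF + SNR_min
= −174 + 71.43 + 3.80 + 10.0
= −88.77 dBm → −88.8 dBm

−88.8 dBm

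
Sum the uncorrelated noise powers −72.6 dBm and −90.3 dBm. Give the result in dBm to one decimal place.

Convert to linear, add, convert back:
P₁ = 5.50×10⁻¹¹ W, P₂ = 9.33×10⁻¹³ W
P_tot = 5.59×10⁻¹¹ W → 10 log₁₀(P_tot / 10⁻³) = −72.5 dBm

−72.5 dBm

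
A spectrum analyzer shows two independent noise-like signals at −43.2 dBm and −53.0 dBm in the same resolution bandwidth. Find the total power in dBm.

−42.8 dBm

Convert to linear, add, convert back:
P₁ = 4.79×10⁻⁸ W, P₂ = 5.01×10⁻⁹ W
P_tot = 5.29×10⁻⁸ W → 10 log₁₀(P_tot / 10⁻³) = −42.8 dBm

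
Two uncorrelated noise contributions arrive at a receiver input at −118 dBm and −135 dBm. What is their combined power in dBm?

−117.9 dBm

Convert to linear, add, convert back:
P₁ = 1.58×10⁻¹⁵ W, P₂ = 3.16×10⁻¹⁷ W
P_tot = 1.62×10⁻¹⁵ W → 10 log₁₀(P_tot / 10⁻³) = −117.9 dBm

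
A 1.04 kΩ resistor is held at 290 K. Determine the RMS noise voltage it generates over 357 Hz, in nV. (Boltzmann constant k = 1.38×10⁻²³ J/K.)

77.1 nV

V_n = √(4kTRB)
4kTRB = 4 × 1.38×10⁻²³ × 290 × 1.04×10³ × 3.57×10² = 5.94×10⁻¹⁵ V²
V_n = √(5.94×10⁻¹⁵) = 7.71×10⁻⁸ V = 77.1 nV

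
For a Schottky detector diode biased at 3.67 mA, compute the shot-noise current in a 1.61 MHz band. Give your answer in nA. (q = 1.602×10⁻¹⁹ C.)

43.5 nA

I_n = √(2qI·B)
2qI·B = 2 × 1.602×10⁻¹⁹ × 3.67×10⁻³ × 1.61×10⁶ = 1.89×10⁻¹⁵ A²
I_n = √(1.89×10⁻¹⁵) = 4.35×10⁻⁸ A = 43.5 nA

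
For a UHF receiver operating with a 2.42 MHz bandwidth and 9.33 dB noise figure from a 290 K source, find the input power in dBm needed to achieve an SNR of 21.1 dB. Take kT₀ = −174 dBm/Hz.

Sensitivity = −174 + 10 log₁₀(B) + NF + SNR_min
= −174 + 63.84 + 9.33 + 21.1
= −79.73 dBm → −79.7 dBm

−79.7 dBm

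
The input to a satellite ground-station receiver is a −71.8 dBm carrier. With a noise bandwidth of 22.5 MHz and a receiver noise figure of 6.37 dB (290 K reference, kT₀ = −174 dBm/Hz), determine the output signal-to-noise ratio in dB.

22.3 dB

Noise floor: N = −174 + 10 log₁₀(B) + NF
10 log₁₀(2.25×10⁷) = 73.52 dB
N = −174 + 73.52 + 6.37 = −94.11 dBm
SNR = P_sig − N = −71.8 − (−94.11) = 22.31 dB → 22.3 dB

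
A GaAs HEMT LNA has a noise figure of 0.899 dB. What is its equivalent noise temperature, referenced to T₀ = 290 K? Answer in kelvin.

F = 10^(0.899/10) = 1.22999
T_e = (F − 1)·T₀ = (1.22999 − 1) × 290 = 66.7 K

66.7 K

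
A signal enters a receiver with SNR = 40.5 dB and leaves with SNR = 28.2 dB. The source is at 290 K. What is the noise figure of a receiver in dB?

NF (dB) = SNR_in(dB) − SNR_out(dB) when the source is at T₀
NF = 40.5 − 28.2 = 12.3 dB

12.3 dB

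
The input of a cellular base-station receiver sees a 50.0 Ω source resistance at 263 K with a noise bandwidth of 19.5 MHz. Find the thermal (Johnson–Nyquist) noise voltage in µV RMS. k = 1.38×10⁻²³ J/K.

3.76 µV

V_n = √(4kTRB)
4kTRB = 4 × 1.38×10⁻²³ × 263 × 5.00×10¹ × 1.95×10⁷ = 1.42×10⁻¹¹ V²
V_n = √(1.42×10⁻¹¹) = 3.76×10⁻⁶ V = 3.76 µV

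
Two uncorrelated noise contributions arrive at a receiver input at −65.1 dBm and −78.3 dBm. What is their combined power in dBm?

Convert to linear, add, convert back:
P₁ = 3.09×10⁻¹⁰ W, P₂ = 1.48×10⁻¹¹ W
P_tot = 3.24×10⁻¹⁰ W → 10 log₁₀(P_tot / 10⁻³) = −64.9 dBm

−64.9 dBm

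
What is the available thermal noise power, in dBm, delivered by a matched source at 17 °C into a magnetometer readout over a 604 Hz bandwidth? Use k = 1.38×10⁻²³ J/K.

T = 17 °C + 273.15 = 290.15 K
P_n = kTB = 1.38×10⁻²³ × 290.15 × 6.04×10² = 2.42×10⁻¹⁸ W
In dBm: 10 log₁₀(2.42×10⁻¹⁸ / 10⁻³) = −146.2 dBm

−146.2 dBm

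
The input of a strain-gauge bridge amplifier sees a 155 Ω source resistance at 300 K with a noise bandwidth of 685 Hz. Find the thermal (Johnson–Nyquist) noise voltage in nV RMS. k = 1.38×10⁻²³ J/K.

V_n = √(4kTRB)
4kTRB = 4 × 1.38×10⁻²³ × 300 × 1.55×10² × 6.85×10² = 1.76×10⁻¹⁵ V²
V_n = √(1.76×10⁻¹⁵) = 4.19×10⁻⁸ V = 41.9 nV

41.9 nV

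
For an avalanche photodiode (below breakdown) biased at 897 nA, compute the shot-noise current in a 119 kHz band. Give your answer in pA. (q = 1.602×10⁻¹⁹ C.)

I_n = √(2qI·B)
2qI·B = 2 × 1.602×10⁻¹⁹ × 8.97×10⁻⁷ × 1.19×10⁵ = 3.42×10⁻²⁰ A²
I_n = √(3.42×10⁻²⁰) = 1.85×10⁻¹⁰ A = 185 pA

185 pA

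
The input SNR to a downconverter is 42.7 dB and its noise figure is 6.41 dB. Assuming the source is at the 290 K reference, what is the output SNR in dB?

36.29 dB

By definition F = SNR_in/SNR_out, so in dB: SNR_out = SNR_in − NF
SNR_out = 42.7 − 6.41 = 36.29 dB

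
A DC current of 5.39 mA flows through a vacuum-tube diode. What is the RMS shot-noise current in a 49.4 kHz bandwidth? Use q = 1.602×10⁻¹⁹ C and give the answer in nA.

9.24 nA

I_n = √(2qI·B)
2qI·B = 2 × 1.602×10⁻¹⁹ × 5.39×10⁻³ × 4.94×10⁴ = 8.53×10⁻¹⁷ A²
I_n = √(8.53×10⁻¹⁷) = 9.24×10⁻⁹ A = 9.24 nA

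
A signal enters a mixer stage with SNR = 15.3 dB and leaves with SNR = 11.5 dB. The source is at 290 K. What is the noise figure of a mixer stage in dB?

3.8 dB

NF (dB) = SNR_in(dB) − SNR_out(dB) when the source is at T₀
NF = 15.3 − 11.5 = 3.8 dB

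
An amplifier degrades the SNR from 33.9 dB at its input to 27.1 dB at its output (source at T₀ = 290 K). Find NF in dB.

6.8 dB

NF (dB) = SNR_in(dB) − SNR_out(dB) when the source is at T₀
NF = 33.9 − 27.1 = 6.8 dB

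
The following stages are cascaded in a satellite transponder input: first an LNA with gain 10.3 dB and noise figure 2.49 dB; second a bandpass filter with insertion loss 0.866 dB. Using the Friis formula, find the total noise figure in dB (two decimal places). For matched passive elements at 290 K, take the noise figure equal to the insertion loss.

2.54 dB

Convert to linear (a loss of L dB is a gain of −L dB): F_i = 10^(NF_i/10), G_i = 10^(G_i,dB/10)
  Stage 1: F_1 = 10^(2.49/10) = 1.774, G_1 = 10^(10.3/10) = 10.72
  Stage 2: F_2 = 10^(0.866/10) = 1.221, G_2 = 10^(−0.866/10) = 0.8192
Friis cascade:
  F = 1.774 + (1.221 − 1)/10.72 = 1.795
NF = 10 log₁₀(1.795) = 2.54 dB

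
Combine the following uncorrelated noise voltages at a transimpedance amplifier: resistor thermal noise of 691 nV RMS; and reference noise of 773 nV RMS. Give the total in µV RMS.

1.04 µV

Uncorrelated sources add in power (mean-square): V_tot = √(ΣV_i²)
V_tot = √[(6.91×10⁻⁷)² + (7.73×10⁻⁷)²] = 1.04×10⁻⁶ V = 1.04 µV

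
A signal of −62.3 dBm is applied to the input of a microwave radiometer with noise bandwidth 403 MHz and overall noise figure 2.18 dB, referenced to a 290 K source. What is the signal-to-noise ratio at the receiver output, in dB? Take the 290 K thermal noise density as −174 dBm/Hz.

Noise floor: N = −174 + 10 log₁₀(B) + NF
10 log₁₀(4.03×10⁸) = 86.05 dB
N = −174 + 86.05 + 2.18 = −85.77 dBm
SNR = P_sig − N = −62.3 − (−85.77) = 23.47 dB → 23.5 dB

23.5 dB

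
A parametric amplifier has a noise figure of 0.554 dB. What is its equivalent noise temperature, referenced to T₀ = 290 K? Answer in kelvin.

39.5 K

F = 10^(0.554/10) = 1.13606
T_e = (F − 1)·T₀ = (1.13606 − 1) × 290 = 39.5 K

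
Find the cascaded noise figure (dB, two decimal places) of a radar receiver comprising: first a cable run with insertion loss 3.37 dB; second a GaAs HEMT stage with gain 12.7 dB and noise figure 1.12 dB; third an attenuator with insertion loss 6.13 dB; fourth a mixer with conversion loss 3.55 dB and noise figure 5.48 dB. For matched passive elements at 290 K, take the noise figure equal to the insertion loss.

6.42 dB

Convert to linear (a loss of L dB is a gain of −L dB): F_i = 10^(NF_i/10), G_i = 10^(G_i,dB/10)
  Stage 1: F_1 = 10^(3.37/10) = 2.173, G_1 = 10^(−3.37/10) = 0.4603
  Stage 2: F_2 = 10^(1.12/10) = 1.294, G_2 = 10^(12.7/10) = 18.62
  Stage 3: F_3 = 10^(6.13/10) = 4.102, G_3 = 10^(−6.13/10) = 0.2438
  Stage 4: F_4 = 10^(5.48/10) = 3.532, G_4 = 10^(−3.55/10) = 0.4416
Friis cascade:
  F = 2.173 + (1.294 − 1)/0.4603 + (4.102 − 1)/8.570 + (3.532 − 1)/2.089 = 4.386
NF = 10 log₁₀(4.386) = 6.42 dB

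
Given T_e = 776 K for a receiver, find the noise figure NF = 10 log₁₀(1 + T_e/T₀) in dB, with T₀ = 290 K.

F = 1 + T_e/T₀ = 1 + 776/290 = 3.67586
NF = 10 log₁₀(3.67586) = 5.65 dB

5.65 dB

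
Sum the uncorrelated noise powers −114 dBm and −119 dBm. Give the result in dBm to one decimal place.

−112.8 dBm

Convert to linear, add, convert back:
P₁ = 3.98×10⁻¹⁵ W, P₂ = 1.26×10⁻¹⁵ W
P_tot = 5.24×10⁻¹⁵ W → 10 log₁₀(P_tot / 10⁻³) = −112.8 dBm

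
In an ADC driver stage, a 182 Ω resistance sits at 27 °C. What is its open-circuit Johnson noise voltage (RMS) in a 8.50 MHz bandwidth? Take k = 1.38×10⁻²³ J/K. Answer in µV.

T = 27 °C + 273.15 = 300.15 K
V_n = √(4kTRB)
4kTRB = 4 × 1.38×10⁻²³ × 300.15 × 1.82×10² × 8.50×10⁶ = 2.56×10⁻¹¹ V²
V_n = √(2.56×10⁻¹¹) = 5.06×10⁻⁶ V = 5.06 µV

5.06 µV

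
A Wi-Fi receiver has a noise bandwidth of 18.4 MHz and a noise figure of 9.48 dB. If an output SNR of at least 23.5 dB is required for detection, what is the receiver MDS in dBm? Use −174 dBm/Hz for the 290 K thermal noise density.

Sensitivity = −174 + 10 log₁₀(B) + NF + SNR_min
= −174 + 72.65 + 9.48 + 23.5
= −68.37 dBm → −68.4 dBm

−68.4 dBm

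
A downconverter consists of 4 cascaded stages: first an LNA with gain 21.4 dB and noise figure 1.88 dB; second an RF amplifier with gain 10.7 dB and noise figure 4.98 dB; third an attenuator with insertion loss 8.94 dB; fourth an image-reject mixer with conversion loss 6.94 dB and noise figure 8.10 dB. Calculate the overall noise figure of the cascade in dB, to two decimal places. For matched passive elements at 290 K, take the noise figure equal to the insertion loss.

2.01 dB

Convert to linear (a loss of L dB is a gain of −L dB): F_i = 10^(NF_i/10), G_i = 10^(G_i,dB/10)
  Stage 1: F_1 = 10^(1.88/10) = 1.542, G_1 = 10^(21.4/10) = 138.0
  Stage 2: F_2 = 10^(4.98/10) = 3.148, G_2 = 10^(10.7/10) = 11.75
  Stage 3: F_3 = 10^(8.94/10) = 7.834, G_3 = 10^(−8.94/10) = 0.1276
  Stage 4: F_4 = 10^(8.10/10) = 6.457, G_4 = 10^(−6.94/10) = 0.2023
Friis cascade:
  F = 1.542 + (3.148 − 1)/138.0 + (7.834 − 1)/1622 + (6.457 − 1)/207.0 = 1.588
NF = 10 log₁₀(1.588) = 2.01 dB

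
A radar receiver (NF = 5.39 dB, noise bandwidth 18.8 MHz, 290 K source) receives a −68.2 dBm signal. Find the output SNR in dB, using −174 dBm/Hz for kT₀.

Noise floor: N = −174 + 10 log₁₀(B) + NF
10 log₁₀(1.88×10⁷) = 72.74 dB
N = −174 + 72.74 + 5.39 = −95.87 dBm
SNR = P_sig − N = −68.2 − (−95.87) = 27.67 dB → 27.7 dB

27.7 dB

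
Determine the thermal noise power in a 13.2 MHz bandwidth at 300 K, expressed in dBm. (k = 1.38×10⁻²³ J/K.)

−102.6 dBm

P_n = kTB = 1.38×10⁻²³ × 300 × 1.32×10⁷ = 5.46×10⁻¹⁴ W
In dBm: 10 log₁₀(5.46×10⁻¹⁴ / 10⁻³) = −102.6 dBm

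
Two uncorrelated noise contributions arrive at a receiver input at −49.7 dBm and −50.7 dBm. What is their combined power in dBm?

Convert to linear, add, convert back:
P₁ = 1.07×10⁻⁸ W, P₂ = 8.51×10⁻⁹ W
P_tot = 1.92×10⁻⁸ W → 10 log₁₀(P_tot / 10⁻³) = −47.2 dBm

−47.2 dBm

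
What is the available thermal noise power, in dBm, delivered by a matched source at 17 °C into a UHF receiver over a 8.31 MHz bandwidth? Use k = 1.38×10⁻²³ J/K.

T = 17 °C + 273.15 = 290.15 K
P_n = kTB = 1.38×10⁻²³ × 290.15 × 8.31×10⁶ = 3.33×10⁻¹⁴ W
In dBm: 10 log₁₀(3.33×10⁻¹⁴ / 10⁻³) = −104.8 dBm

−104.8 dBm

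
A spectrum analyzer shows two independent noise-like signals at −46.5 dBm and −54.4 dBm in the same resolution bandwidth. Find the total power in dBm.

Convert to linear, add, convert back:
P₁ = 2.24×10⁻⁸ W, P₂ = 3.63×10⁻⁹ W
P_tot = 2.60×10⁻⁸ W → 10 log₁₀(P_tot / 10⁻³) = −45.8 dBm

−45.8 dBm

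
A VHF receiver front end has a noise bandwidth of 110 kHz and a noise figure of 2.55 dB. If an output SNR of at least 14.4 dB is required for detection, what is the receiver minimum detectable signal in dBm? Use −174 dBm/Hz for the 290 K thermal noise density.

−106.6 dBm

Sensitivity = −174 + 10 log₁₀(B) + NF + SNR_min
= −174 + 50.41 + 2.55 + 14.4
= −106.64 dBm → −106.6 dBm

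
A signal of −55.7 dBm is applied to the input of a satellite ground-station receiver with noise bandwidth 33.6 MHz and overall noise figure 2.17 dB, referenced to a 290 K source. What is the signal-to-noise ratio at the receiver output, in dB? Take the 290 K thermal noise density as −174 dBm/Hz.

Noise floor: N = −174 + 10 log₁₀(B) + NF
10 log₁₀(3.36×10⁷) = 75.26 dB
N = −174 + 75.26 + 2.17 = −96.57 dBm
SNR = P_sig − N = −55.7 − (−96.57) = 40.87 dB → 40.9 dB

40.9 dB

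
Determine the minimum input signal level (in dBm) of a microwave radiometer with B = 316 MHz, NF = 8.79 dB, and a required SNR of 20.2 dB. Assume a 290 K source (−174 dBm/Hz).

Sensitivity = −174 + 10 log₁₀(B) + NF + SNR_min
= −174 + 85 + 8.79 + 20.2
= −60.01 dBm → −60.0 dBm

−60.0 dBm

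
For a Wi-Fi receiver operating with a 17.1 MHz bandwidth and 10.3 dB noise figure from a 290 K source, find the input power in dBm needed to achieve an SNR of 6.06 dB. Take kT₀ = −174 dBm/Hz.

−85.3 dBm

Sensitivity = −174 + 10 log₁₀(B) + NF + SNR_min
= −174 + 72.33 + 10.3 + 6.06
= −85.31 dBm → −85.3 dBm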